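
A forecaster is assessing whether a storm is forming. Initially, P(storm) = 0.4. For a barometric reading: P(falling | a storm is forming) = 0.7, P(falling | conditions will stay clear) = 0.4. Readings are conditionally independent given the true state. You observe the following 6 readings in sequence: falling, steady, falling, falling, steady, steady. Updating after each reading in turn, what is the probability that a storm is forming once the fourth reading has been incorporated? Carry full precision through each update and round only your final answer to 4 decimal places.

Apply Bayes' rule sequentially, carrying P(storm) forward.
After 'falling': P(storm) = 0.7·0.4000 / (0.7·0.4000 + 0.4·0.6000) ≈ 0.5385
After 'steady': P(storm) = 0.3·0.5385 / (0.3·0.5385 + 0.6·0.4615) ≈ 0.3684
After 'falling': P(storm) = 0.7·0.3684 / (0.7·0.3684 + 0.4·0.6316) ≈ 0.5052
After 'falling': P(storm) = 0.7·0.5052 / (0.7·0.5052 + 0.4·0.4948) ≈ 0.6411

0.6411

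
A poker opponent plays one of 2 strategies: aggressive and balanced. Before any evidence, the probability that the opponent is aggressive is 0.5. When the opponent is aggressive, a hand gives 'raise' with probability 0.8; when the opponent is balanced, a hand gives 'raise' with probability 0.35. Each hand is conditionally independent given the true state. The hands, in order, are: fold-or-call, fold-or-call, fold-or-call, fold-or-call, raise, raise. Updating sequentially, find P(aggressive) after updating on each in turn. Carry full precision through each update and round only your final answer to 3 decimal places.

0.045

Each posterior becomes the prior for the next update.
After 'fold-or-call': P(aggressive) = 0.2·0.5000 / (0.2·0.5000 + 0.65·0.5000) ≈ 0.2353
After 'fold-or-call': P(aggressive) = 0.2·0.2353 / (0.2·0.2353 + 0.65·0.7647) ≈ 0.0865
After 'fold-or-call': P(aggressive) = 0.2·0.0865 / (0.2·0.0865 + 0.65·0.9135) ≈ 0.0283
After 'fold-or-call': P(aggressive) = 0.2·0.0283 / (0.2·0.0283 + 0.65·0.9717) ≈ 0.0089
After 'raise': P(aggressive) = 0.8·0.0089 / (0.8·0.0089 + 0.35·0.9911) ≈ 0.0201
After 'raise': P(aggressive) = 0.8·0.0201 / (0.8·0.0201 + 0.35·0.9799) ≈ 0.0447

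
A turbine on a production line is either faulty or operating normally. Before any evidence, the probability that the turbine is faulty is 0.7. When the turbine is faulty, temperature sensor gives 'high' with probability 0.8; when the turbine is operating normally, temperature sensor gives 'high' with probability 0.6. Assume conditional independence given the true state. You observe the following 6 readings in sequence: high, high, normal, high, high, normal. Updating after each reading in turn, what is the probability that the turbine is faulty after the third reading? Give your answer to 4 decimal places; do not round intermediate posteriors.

0.6747

After 'high': P(faulty) = 0.8·0.7000 / (0.8·0.7000 + 0.6·0.3000) ≈ 0.7568
After 'high': P(faulty) = 0.8·0.7568 / (0.8·0.7568 + 0.6·0.2432) ≈ 0.8058
After 'normal': P(faulty) = 0.2·0.8058 / (0.2·0.8058 + 0.4·0.1942) ≈ 0.6747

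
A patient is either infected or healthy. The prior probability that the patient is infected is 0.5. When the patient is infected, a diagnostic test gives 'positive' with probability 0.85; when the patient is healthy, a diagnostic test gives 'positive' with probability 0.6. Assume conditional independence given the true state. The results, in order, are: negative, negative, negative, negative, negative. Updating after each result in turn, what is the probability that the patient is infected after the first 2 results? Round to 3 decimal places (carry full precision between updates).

Apply Bayes' rule sequentially, carrying P(infected) forward.
After 'negative': P(infected) = 0.15·0.5000 / (0.15·0.5000 + 0.4·0.5000) ≈ 0.2727
After 'negative': P(infected) = 0.15·0.2727 / (0.15·0.2727 + 0.4·0.7273) ≈ 0.1233

0.123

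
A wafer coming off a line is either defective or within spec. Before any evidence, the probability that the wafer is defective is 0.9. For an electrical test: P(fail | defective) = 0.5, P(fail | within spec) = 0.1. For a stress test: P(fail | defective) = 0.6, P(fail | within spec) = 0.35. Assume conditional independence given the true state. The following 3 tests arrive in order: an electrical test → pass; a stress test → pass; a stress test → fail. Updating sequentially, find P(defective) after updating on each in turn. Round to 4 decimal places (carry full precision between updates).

Apply Bayes' rule sequentially, carrying P(defective) forward.
After an electrical test='pass': P(defective) = 0.5·0.9000 / (0.5·0.9000 + 0.9·0.1000) ≈ 0.8333
After a stress test='pass': P(defective) = 0.4·0.8333 / (0.4·0.8333 + 0.65·0.1667) ≈ 0.7547
After a stress test='fail': P(defective) = 0.6·0.7547 / (0.6·0.7547 + 0.35·0.2453) ≈ 0.8406

0.8406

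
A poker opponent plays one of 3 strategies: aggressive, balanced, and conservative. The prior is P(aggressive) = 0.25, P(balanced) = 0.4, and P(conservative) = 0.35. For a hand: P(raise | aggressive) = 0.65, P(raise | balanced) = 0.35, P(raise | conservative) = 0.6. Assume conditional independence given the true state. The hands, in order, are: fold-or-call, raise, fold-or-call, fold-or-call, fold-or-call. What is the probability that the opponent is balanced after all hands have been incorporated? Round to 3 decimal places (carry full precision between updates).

Each posterior becomes the prior for the next update.
After 'fold-or-call': normaliser = 0.35·0.2500 + 0.65·0.4000 + 0.4·0.3500; P(aggressive) ≈ 0.1795, P(balanced) ≈ 0.5333, P(conservative) ≈ 0.2872
After 'raise': normaliser = 0.65·0.1795 + 0.35·0.5333 + 0.6·0.2872; P(aggressive) ≈ 0.2453, P(balanced) ≈ 0.3925, P(conservative) ≈ 0.3623
After 'fold-or-call': normaliser = 0.35·0.2453 + 0.65·0.3925 + 0.4·0.3623; P(aggressive) ≈ 0.1767, P(balanced) ≈ 0.5250, P(conservative) ≈ 0.2983
After 'fold-or-call': normaliser = 0.35·0.1767 + 0.65·0.5250 + 0.4·0.2983; P(aggressive) ≈ 0.1184, P(balanced) ≈ 0.6533, P(conservative) ≈ 0.2284
After 'fold-or-call': normaliser = 0.35·0.1184 + 0.65·0.6533 + 0.4·0.2284; P(aggressive) ≈ 0.0743, P(balanced) ≈ 0.7618, P(conservative) ≈ 0.1639

0.762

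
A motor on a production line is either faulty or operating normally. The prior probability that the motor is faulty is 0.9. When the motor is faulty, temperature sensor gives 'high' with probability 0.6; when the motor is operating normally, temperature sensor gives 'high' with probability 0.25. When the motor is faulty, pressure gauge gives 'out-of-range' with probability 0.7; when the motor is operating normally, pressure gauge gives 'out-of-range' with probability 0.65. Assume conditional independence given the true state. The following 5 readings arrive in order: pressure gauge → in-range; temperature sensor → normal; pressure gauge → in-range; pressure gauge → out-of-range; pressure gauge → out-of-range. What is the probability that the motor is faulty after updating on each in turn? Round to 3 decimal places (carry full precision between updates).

0.804

After pressure gauge='in-range': P(faulty) = 0.3·0.9000 / (0.3·0.9000 + 0.35·0.1000) ≈ 0.8852
After temperature sensor='normal': P(faulty) = 0.4·0.8852 / (0.4·0.8852 + 0.75·0.1148) ≈ 0.8045
After pressure gauge='in-range': P(faulty) = 0.3·0.8045 / (0.3·0.8045 + 0.35·0.1955) ≈ 0.7791
After pressure gauge='out-of-range': P(faulty) = 0.7·0.7791 / (0.7·0.7791 + 0.65·0.2209) ≈ 0.7916
After pressure gauge='out-of-range': P(faulty) = 0.7·0.7916 / (0.7·0.7916 + 0.65·0.2084) ≈ 0.8035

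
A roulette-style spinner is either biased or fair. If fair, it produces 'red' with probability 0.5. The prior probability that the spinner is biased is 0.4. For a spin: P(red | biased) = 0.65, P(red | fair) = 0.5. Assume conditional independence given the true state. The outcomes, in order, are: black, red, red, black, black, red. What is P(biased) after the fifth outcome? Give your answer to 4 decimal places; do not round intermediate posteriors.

After 'black': P(biased) = 0.35·0.4000 / (0.35·0.4000 + 0.5·0.6000) ≈ 0.3182
After 'red': P(biased) = 0.65·0.3182 / (0.65·0.3182 + 0.5·0.6818) ≈ 0.3776
After 'red': P(biased) = 0.65·0.3776 / (0.65·0.3776 + 0.5·0.6224) ≈ 0.4409
After 'black': P(biased) = 0.35·0.4409 / (0.35·0.4409 + 0.5·0.5591) ≈ 0.3557
After 'black': P(biased) = 0.35·0.3557 / (0.35·0.3557 + 0.5·0.6443) ≈ 0.2787

0.2787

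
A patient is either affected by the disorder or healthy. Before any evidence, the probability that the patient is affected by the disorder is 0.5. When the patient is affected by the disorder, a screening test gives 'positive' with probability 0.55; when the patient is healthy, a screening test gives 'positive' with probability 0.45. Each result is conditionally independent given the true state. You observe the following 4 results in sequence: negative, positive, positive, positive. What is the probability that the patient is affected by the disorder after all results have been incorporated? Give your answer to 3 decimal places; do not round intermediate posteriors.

After 'negative': P(affected) = 0.45·0.5000 / (0.45·0.5000 + 0.55·0.5000) ≈ 0.4500
After 'positive': P(affected) = 0.55·0.4500 / (0.55·0.4500 + 0.45·0.5500) ≈ 0.5000
After 'positive': P(affected) = 0.55·0.5000 / (0.55·0.5000 + 0.45·0.5000) ≈ 0.5500
After 'positive': P(affected) = 0.55·0.5500 / (0.55·0.5500 + 0.45·0.4500) ≈ 0.5990

0.599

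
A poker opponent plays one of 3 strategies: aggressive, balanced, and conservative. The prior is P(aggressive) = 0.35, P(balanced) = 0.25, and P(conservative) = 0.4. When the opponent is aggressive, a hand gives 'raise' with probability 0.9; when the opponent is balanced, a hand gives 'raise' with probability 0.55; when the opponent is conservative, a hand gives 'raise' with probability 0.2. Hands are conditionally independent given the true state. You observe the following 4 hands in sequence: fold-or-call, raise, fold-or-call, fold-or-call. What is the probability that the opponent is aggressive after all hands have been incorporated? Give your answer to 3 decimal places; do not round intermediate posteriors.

0.006

After 'fold-or-call': normaliser = 0.1·0.3500 + 0.45·0.2500 + 0.8·0.4000; P(aggressive) ≈ 0.0749, P(balanced) ≈ 0.2406, P(conservative) ≈ 0.6845
After 'raise': normaliser = 0.9·0.0749 + 0.55·0.2406 + 0.2·0.6845; P(aggressive) ≈ 0.2002, P(balanced) ≈ 0.3932, P(conservative) ≈ 0.4067
After 'fold-or-call': normaliser = 0.1·0.2002 + 0.45·0.3932 + 0.8·0.4067; P(aggressive) ≈ 0.0383, P(balanced) ≈ 0.3388, P(conservative) ≈ 0.6229
After 'fold-or-call': normaliser = 0.1·0.0383 + 0.45·0.3388 + 0.8·0.6229; P(aggressive) ≈ 0.0059, P(balanced) ≈ 0.2329, P(conservative) ≈ 0.7613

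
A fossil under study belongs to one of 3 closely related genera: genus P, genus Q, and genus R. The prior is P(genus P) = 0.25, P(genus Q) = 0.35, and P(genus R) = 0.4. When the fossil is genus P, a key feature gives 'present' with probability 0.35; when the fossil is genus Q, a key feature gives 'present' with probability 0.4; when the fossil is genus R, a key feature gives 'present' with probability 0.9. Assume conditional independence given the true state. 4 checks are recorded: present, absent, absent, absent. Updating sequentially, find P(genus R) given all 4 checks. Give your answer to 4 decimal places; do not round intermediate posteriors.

Apply Bayes' rule sequentially, carrying P(genus R) forward.
After 'present': normaliser = 0.35·0.2500 + 0.4·0.3500 + 0.9·0.4000; P(genus P) ≈ 0.1489, P(genus Q) ≈ 0.2383, P(genus R) ≈ 0.6128
After 'absent': normaliser = 0.65·0.1489 + 0.6·0.2383 + 0.1·0.6128; P(genus P) ≈ 0.3216, P(genus Q) ≈ 0.4749, P(genus R) ≈ 0.2035
After 'absent': normaliser = 0.65·0.3216 + 0.6·0.4749 + 0.1·0.2035; P(genus P) ≈ 0.4064, P(genus Q) ≈ 0.5540, P(genus R) ≈ 0.0396
After 'absent': normaliser = 0.65·0.4064 + 0.6·0.5540 + 0.1·0.0396; P(genus P) ≈ 0.4399, P(genus Q) ≈ 0.5535, P(genus R) ≈ 0.0066

0.0066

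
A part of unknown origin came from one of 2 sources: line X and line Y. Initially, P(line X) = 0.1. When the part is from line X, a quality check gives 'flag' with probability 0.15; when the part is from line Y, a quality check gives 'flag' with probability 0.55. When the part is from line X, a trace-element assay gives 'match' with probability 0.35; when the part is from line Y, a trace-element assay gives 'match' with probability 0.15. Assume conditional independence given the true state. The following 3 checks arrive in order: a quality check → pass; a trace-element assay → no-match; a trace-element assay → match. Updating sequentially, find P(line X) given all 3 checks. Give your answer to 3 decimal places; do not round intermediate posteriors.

Each posterior becomes the prior for the next update.
After a quality check='pass': P(line X) = 0.85·0.1000 / (0.85·0.1000 + 0.45·0.9000) ≈ 0.1735
After a trace-element assay='no-match': P(line X) = 0.65·0.1735 / (0.65·0.1735 + 0.85·0.8265) ≈ 0.1383
After a trace-element assay='match': P(line X) = 0.35·0.1383 / (0.35·0.1383 + 0.15·0.8617) ≈ 0.2725

0.272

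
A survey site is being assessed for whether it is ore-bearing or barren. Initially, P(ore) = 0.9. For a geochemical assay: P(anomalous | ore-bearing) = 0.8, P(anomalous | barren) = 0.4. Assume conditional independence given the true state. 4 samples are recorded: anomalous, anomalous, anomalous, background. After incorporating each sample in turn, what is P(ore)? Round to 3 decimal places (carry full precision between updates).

0.960

After 'anomalous': P(ore) = 0.8·0.9000 / (0.8·0.9000 + 0.4·0.1000) ≈ 0.9474
After 'anomalous': P(ore) = 0.8·0.9474 / (0.8·0.9474 + 0.4·0.0526) ≈ 0.9730
After 'anomalous': P(ore) = 0.8·0.9730 / (0.8·0.9730 + 0.4·0.0270) ≈ 0.9863
After 'background': P(ore) = 0.2·0.9863 / (0.2·0.9863 + 0.6·0.0137) ≈ 0.9600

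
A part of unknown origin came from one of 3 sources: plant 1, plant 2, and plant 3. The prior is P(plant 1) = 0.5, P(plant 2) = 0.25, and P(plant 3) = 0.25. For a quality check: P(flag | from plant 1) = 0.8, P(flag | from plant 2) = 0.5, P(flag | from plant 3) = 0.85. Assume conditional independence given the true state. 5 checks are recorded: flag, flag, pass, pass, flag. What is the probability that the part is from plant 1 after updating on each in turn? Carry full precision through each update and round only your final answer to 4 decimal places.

0.4761

After 'flag': normaliser = 0.8·0.5000 + 0.5·0.2500 + 0.85·0.2500; P(plant 1) ≈ 0.5424, P(plant 2) ≈ 0.1695, P(plant 3) ≈ 0.2881
After 'flag': normaliser = 0.8·0.5424 + 0.5·0.1695 + 0.85·0.2881; P(plant 1) ≈ 0.5683, P(plant 2) ≈ 0.1110, P(plant 3) ≈ 0.3208
After 'pass': normaliser = 0.2·0.5683 + 0.5·0.1110 + 0.15·0.3208; P(plant 1) ≈ 0.5231, P(plant 2) ≈ 0.2554, P(plant 3) ≈ 0.2215
After 'pass': normaliser = 0.2·0.5231 + 0.5·0.2554 + 0.15·0.2215; P(plant 1) ≈ 0.3940, P(plant 2) ≈ 0.4809, P(plant 3) ≈ 0.1251
After 'flag': normaliser = 0.8·0.3940 + 0.5·0.4809 + 0.85·0.1251; P(plant 1) ≈ 0.4761, P(plant 2) ≈ 0.3633, P(plant 3) ≈ 0.1606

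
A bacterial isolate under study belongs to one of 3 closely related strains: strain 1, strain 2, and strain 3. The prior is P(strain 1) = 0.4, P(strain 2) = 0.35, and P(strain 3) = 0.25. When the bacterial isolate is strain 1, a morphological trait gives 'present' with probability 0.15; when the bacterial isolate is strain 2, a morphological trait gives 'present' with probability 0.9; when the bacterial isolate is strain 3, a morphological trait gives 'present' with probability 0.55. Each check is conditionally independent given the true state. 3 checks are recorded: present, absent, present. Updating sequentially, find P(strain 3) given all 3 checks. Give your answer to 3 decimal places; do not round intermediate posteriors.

Each posterior becomes the prior for the next update.
After 'present': normaliser = 0.15·0.4000 + 0.9·0.3500 + 0.55·0.2500; P(strain 1) ≈ 0.1171, P(strain 2) ≈ 0.6146, P(strain 3) ≈ 0.2683
After 'absent': normaliser = 0.85·0.1171 + 0.1·0.6146 + 0.45·0.2683; P(strain 1) ≈ 0.3532, P(strain 2) ≈ 0.2182, P(strain 3) ≈ 0.4286
After 'present': normaliser = 0.15·0.3532 + 0.9·0.2182 + 0.55·0.4286; P(strain 1) ≈ 0.1092, P(strain 2) ≈ 0.4048, P(strain 3) ≈ 0.4859

0.486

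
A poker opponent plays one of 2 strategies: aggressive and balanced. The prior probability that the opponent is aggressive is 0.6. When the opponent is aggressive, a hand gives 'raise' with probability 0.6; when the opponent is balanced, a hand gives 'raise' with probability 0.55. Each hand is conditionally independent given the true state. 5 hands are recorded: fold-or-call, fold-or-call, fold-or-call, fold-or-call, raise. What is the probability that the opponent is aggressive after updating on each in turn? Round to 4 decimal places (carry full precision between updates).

After 'fold-or-call': P(aggressive) = 0.4·0.6000 / (0.4·0.6000 + 0.45·0.4000) ≈ 0.5714
After 'fold-or-call': P(aggressive) = 0.4·0.5714 / (0.4·0.5714 + 0.45·0.4286) ≈ 0.5424
After 'fold-or-call': P(aggressive) = 0.4·0.5424 / (0.4·0.5424 + 0.45·0.4576) ≈ 0.5130
After 'fold-or-call': P(aggressive) = 0.4·0.5130 / (0.4·0.5130 + 0.45·0.4870) ≈ 0.4836
After 'raise': P(aggressive) = 0.6·0.4836 / (0.6·0.4836 + 0.55·0.5164) ≈ 0.5053

0.5053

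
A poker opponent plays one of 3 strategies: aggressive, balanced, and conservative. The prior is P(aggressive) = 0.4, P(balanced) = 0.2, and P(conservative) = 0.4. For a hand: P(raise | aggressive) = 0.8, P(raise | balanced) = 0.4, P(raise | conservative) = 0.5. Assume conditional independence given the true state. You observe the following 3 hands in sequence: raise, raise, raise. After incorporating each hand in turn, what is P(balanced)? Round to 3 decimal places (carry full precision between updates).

0.048

After 'raise': normaliser = 0.8·0.4000 + 0.4·0.2000 + 0.5·0.4000; P(aggressive) ≈ 0.5333, P(balanced) ≈ 0.1333, P(conservative) ≈ 0.3333
After 'raise': normaliser = 0.8·0.5333 + 0.4·0.1333 + 0.5·0.3333; P(aggressive) ≈ 0.6598, P(balanced) ≈ 0.0825, P(conservative) ≈ 0.2577
After 'raise': normaliser = 0.8·0.6598 + 0.4·0.0825 + 0.5·0.2577; P(aggressive) ≈ 0.7653, P(balanced) ≈ 0.0478, P(conservative) ≈ 0.1868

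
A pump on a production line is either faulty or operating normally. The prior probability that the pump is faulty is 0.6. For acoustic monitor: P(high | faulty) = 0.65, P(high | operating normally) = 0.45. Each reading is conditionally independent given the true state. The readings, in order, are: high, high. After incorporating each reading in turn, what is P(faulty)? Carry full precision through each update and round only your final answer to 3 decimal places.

After 'high': P(faulty) = 0.65·0.6000 / (0.65·0.6000 + 0.45·0.4000) ≈ 0.6842
After 'high': P(faulty) = 0.65·0.6842 / (0.65·0.6842 + 0.45·0.3158) ≈ 0.7578

0.758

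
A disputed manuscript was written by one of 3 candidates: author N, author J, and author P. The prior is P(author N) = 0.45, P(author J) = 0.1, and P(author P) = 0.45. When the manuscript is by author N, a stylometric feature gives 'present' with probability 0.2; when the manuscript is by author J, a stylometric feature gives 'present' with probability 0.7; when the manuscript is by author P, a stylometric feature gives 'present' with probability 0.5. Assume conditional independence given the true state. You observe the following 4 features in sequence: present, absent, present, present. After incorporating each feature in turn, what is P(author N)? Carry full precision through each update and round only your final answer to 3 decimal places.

0.070

After 'present': normaliser = 0.2·0.4500 + 0.7·0.1000 + 0.5·0.4500; P(author N) ≈ 0.2338, P(author J) ≈ 0.1818, P(author P) ≈ 0.5844
After 'absent': normaliser = 0.8·0.2338 + 0.3·0.1818 + 0.5·0.5844; P(author N) ≈ 0.3504, P(author J) ≈ 0.1022, P(author P) ≈ 0.5474
After 'present': normaliser = 0.2·0.3504 + 0.7·0.1022 + 0.5·0.5474; P(author N) ≈ 0.1687, P(author J) ≈ 0.1722, P(author P) ≈ 0.6591
After 'present': normaliser = 0.2·0.1687 + 0.7·0.1722 + 0.5·0.6591; P(author N) ≈ 0.0697, P(author J) ≈ 0.2492, P(author P) ≈ 0.6811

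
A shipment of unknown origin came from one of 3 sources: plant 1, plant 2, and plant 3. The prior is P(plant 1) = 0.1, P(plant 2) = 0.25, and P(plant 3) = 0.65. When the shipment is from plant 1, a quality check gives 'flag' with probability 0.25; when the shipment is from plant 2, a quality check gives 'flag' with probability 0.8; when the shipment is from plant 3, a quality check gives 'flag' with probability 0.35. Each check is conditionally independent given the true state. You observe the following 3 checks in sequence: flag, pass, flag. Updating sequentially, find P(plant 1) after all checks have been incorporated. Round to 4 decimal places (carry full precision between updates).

0.0530

After 'flag': normaliser = 0.25·0.1000 + 0.8·0.2500 + 0.35·0.6500; P(plant 1) ≈ 0.0552, P(plant 2) ≈ 0.4420, P(plant 3) ≈ 0.5028
After 'pass': normaliser = 0.75·0.0552 + 0.2·0.4420 + 0.65·0.5028; P(plant 1) ≈ 0.0907, P(plant 2) ≈ 0.1936, P(plant 3) ≈ 0.7157
After 'flag': normaliser = 0.25·0.0907 + 0.8·0.1936 + 0.35·0.7157; P(plant 1) ≈ 0.0530, P(plant 2) ≈ 0.3618, P(plant 3) ≈ 0.5852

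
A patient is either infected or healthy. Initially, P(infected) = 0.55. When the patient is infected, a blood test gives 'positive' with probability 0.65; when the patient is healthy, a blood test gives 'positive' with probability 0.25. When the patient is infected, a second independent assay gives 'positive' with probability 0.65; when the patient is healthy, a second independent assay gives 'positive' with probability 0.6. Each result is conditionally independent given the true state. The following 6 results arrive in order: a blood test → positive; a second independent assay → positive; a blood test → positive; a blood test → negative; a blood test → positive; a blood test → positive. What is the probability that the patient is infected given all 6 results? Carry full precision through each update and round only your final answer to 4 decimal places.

After a blood test='positive': P(infected) = 0.65·0.5500 / (0.65·0.5500 + 0.25·0.4500) ≈ 0.7606
After a second independent assay='positive': P(infected) = 0.65·0.7606 / (0.65·0.7606 + 0.6·0.2394) ≈ 0.7749
After a blood test='positive': P(infected) = 0.65·0.7749 / (0.65·0.7749 + 0.25·0.2251) ≈ 0.8995
After a blood test='negative': P(infected) = 0.35·0.8995 / (0.35·0.8995 + 0.75·0.1005) ≈ 0.8068
After a blood test='positive': P(infected) = 0.65·0.8068 / (0.65·0.8068 + 0.25·0.1932) ≈ 0.9157
After a blood test='positive': P(infected) = 0.65·0.9157 / (0.65·0.9157 + 0.25·0.0843) ≈ 0.9658

0.9658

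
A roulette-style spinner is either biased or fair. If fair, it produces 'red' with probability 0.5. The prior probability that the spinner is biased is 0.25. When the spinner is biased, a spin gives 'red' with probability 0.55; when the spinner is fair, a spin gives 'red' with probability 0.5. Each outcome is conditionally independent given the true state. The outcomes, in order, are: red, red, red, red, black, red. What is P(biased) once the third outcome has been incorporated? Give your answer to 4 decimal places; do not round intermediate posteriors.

After 'red': P(biased) = 0.55·0.2500 / (0.55·0.2500 + 0.5·0.7500) ≈ 0.2683
After 'red': P(biased) = 0.55·0.2683 / (0.55·0.2683 + 0.5·0.7317) ≈ 0.2874
After 'red': P(biased) = 0.55·0.2874 / (0.55·0.2874 + 0.5·0.7126) ≈ 0.3073

0.3073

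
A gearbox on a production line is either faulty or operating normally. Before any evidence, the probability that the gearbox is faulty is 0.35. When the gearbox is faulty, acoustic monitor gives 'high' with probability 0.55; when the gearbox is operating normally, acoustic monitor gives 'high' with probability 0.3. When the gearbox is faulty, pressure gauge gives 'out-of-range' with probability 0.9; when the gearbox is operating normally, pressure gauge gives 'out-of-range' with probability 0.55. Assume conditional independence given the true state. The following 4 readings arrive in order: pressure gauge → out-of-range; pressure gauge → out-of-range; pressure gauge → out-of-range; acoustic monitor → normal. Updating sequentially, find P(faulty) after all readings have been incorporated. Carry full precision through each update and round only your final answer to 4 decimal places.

Apply Bayes' rule sequentially, carrying P(faulty) forward.
After pressure gauge='out-of-range': P(faulty) = 0.9·0.3500 / (0.9·0.3500 + 0.55·0.6500) ≈ 0.4684
After pressure gauge='out-of-range': P(faulty) = 0.9·0.4684 / (0.9·0.4684 + 0.55·0.5316) ≈ 0.5905
After pressure gauge='out-of-range': P(faulty) = 0.9·0.5905 / (0.9·0.5905 + 0.55·0.4095) ≈ 0.7023
After acoustic monitor='normal': P(faulty) = 0.45·0.7023 / (0.45·0.7023 + 0.7·0.2977) ≈ 0.6027

0.6027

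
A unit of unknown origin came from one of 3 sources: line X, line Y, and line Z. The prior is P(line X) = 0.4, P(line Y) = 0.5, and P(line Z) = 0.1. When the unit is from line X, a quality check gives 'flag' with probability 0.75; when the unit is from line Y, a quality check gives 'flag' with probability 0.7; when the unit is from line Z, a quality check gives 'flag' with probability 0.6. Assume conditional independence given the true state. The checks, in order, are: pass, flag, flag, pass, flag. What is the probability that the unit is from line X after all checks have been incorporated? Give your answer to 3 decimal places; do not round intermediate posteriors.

0.358

After 'pass': normaliser = 0.25·0.4000 + 0.3·0.5000 + 0.4·0.1000; P(line X) ≈ 0.3448, P(line Y) ≈ 0.5172, P(line Z) ≈ 0.1379
After 'flag': normaliser = 0.75·0.3448 + 0.7·0.5172 + 0.6·0.1379; P(line X) ≈ 0.3676, P(line Y) ≈ 0.5147, P(line Z) ≈ 0.1176
After 'flag': normaliser = 0.75·0.3676 + 0.7·0.5147 + 0.6·0.1176; P(line X) ≈ 0.3902, P(line Y) ≈ 0.5099, P(line Z) ≈ 0.0999
After 'pass': normaliser = 0.25·0.3902 + 0.3·0.5099 + 0.4·0.0999; P(line X) ≈ 0.3358, P(line Y) ≈ 0.5266, P(line Z) ≈ 0.1376
After 'flag': normaliser = 0.75·0.3358 + 0.7·0.5266 + 0.6·0.1376; P(line X) ≈ 0.3583, P(line Y) ≈ 0.5243, P(line Z) ≈ 0.1174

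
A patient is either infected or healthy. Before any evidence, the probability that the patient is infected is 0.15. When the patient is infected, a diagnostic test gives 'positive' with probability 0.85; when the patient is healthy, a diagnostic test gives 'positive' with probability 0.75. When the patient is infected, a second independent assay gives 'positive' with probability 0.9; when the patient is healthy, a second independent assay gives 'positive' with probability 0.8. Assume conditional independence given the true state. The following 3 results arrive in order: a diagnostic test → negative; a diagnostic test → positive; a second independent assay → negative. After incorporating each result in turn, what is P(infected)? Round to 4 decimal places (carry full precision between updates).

After a diagnostic test='negative': P(infected) = 0.15·0.1500 / (0.15·0.1500 + 0.25·0.8500) ≈ 0.0957
After a diagnostic test='positive': P(infected) = 0.85·0.0957 / (0.85·0.0957 + 0.75·0.9043) ≈ 0.1071
After a second independent assay='negative': P(infected) = 0.1·0.1071 / (0.1·0.1071 + 0.2·0.8929) ≈ 0.0566

0.0566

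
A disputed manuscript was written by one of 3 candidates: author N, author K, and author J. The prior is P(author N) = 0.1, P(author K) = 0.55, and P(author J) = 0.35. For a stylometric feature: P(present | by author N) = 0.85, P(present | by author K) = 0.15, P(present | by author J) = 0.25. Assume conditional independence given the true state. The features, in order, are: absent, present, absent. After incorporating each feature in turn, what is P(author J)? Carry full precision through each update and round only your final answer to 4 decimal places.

After 'absent': normaliser = 0.15·0.1000 + 0.85·0.5500 + 0.75·0.3500; P(author N) ≈ 0.0201, P(author K) ≈ 0.6275, P(author J) ≈ 0.3523
After 'present': normaliser = 0.85·0.0201 + 0.15·0.6275 + 0.25·0.3523; P(author N) ≈ 0.0859, P(author K) ≈ 0.4722, P(author J) ≈ 0.4419
After 'absent': normaliser = 0.15·0.0859 + 0.85·0.4722 + 0.75·0.4419; P(author N) ≈ 0.0173, P(author K) ≈ 0.5383, P(author J) ≈ 0.4445

0.4445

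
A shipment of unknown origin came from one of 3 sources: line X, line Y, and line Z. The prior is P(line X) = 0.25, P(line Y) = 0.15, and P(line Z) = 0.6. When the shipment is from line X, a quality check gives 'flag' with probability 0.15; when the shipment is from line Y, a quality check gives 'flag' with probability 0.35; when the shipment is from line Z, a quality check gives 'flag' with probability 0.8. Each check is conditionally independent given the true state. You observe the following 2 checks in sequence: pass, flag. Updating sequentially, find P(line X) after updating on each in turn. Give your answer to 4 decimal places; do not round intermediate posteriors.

Apply Bayes' rule sequentially, carrying P(line X) forward.
After 'pass': normaliser = 0.85·0.2500 + 0.65·0.1500 + 0.2·0.6000; P(line X) ≈ 0.4942, P(line Y) ≈ 0.2267, P(line Z) ≈ 0.2791
After 'flag': normaliser = 0.15·0.4942 + 0.35·0.2267 + 0.8·0.2791; P(line X) ≈ 0.1968, P(line Y) ≈ 0.2106, P(line Z) ≈ 0.5926

0.1968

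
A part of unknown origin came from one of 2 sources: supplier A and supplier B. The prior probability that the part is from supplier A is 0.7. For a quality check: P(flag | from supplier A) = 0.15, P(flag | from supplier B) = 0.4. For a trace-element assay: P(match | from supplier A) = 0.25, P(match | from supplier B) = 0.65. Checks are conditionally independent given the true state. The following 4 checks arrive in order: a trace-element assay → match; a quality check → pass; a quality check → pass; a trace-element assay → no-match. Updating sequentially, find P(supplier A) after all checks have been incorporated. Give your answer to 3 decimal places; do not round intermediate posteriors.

0.794

After a trace-element assay='match': P(supplier A) = 0.25·0.7000 / (0.25·0.7000 + 0.65·0.3000) ≈ 0.4730
After a quality check='pass': P(supplier A) = 0.85·0.4730 / (0.85·0.4730 + 0.6·0.5270) ≈ 0.5597
After a quality check='pass': P(supplier A) = 0.85·0.5597 / (0.85·0.5597 + 0.6·0.4403) ≈ 0.6430
After a trace-element assay='no-match': P(supplier A) = 0.75·0.6430 / (0.75·0.6430 + 0.35·0.3570) ≈ 0.7942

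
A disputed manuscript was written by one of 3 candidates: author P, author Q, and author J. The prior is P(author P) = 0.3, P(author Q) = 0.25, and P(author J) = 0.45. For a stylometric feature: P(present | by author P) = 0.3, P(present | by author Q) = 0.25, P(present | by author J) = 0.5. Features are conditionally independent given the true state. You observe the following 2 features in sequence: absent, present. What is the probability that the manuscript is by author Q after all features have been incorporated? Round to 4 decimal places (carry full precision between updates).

Each posterior becomes the prior for the next update.
After 'absent': normaliser = 0.7·0.3000 + 0.75·0.2500 + 0.5·0.4500; P(author P) ≈ 0.3373, P(author Q) ≈ 0.3012, P(author J) ≈ 0.3614
After 'present': normaliser = 0.3·0.3373 + 0.25·0.3012 + 0.5·0.3614; P(author P) ≈ 0.2833, P(author Q) ≈ 0.2108, P(author J) ≈ 0.5059

0.2108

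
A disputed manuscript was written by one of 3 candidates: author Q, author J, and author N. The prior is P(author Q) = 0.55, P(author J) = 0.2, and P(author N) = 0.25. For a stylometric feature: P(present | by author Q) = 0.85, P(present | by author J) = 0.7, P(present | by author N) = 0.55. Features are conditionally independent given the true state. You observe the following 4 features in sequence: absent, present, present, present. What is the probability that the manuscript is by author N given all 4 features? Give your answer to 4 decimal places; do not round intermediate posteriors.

After 'absent': normaliser = 0.15·0.5500 + 0.3·0.2000 + 0.45·0.2500; P(author Q) ≈ 0.3235, P(author J) ≈ 0.2353, P(author N) ≈ 0.4412
After 'present': normaliser = 0.85·0.3235 + 0.7·0.2353 + 0.55·0.4412; P(author Q) ≈ 0.4030, P(author J) ≈ 0.2414, P(author N) ≈ 0.3556
After 'present': normaliser = 0.85·0.4030 + 0.7·0.2414 + 0.55·0.3556; P(author Q) ≈ 0.4845, P(author J) ≈ 0.2390, P(author N) ≈ 0.2766
After 'present': normaliser = 0.85·0.4845 + 0.7·0.2390 + 0.55·0.2766; P(author Q) ≈ 0.5632, P(author J) ≈ 0.2288, P(author N) ≈ 0.2081

0.2081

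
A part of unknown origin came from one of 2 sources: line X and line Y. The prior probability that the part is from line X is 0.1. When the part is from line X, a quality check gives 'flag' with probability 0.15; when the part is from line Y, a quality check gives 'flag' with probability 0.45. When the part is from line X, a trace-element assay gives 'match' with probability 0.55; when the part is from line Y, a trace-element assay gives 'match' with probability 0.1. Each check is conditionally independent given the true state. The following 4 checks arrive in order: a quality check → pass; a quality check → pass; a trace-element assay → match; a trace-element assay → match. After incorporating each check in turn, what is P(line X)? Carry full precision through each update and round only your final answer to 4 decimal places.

0.8892

After a quality check='pass': P(line X) = 0.85·0.1000 / (0.85·0.1000 + 0.55·0.9000) ≈ 0.1466
After a quality check='pass': P(line X) = 0.85·0.1466 / (0.85·0.1466 + 0.55·0.8534) ≈ 0.2097
After a trace-element assay='match': P(line X) = 0.55·0.2097 / (0.55·0.2097 + 0.1·0.7903) ≈ 0.5934
After a trace-element assay='match': P(line X) = 0.55·0.5934 / (0.55·0.5934 + 0.1·0.4066) ≈ 0.8892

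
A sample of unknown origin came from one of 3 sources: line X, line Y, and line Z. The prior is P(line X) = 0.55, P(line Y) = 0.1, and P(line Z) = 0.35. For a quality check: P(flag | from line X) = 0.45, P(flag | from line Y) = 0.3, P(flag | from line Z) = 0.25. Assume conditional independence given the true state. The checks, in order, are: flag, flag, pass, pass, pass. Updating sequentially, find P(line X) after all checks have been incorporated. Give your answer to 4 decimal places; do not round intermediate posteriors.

After 'flag': normaliser = 0.45·0.5500 + 0.3·0.1000 + 0.25·0.3500; P(line X) ≈ 0.6781, P(line Y) ≈ 0.0822, P(line Z) ≈ 0.2397
After 'flag': normaliser = 0.45·0.6781 + 0.3·0.0822 + 0.25·0.2397; P(line X) ≈ 0.7830, P(line Y) ≈ 0.0633, P(line Z) ≈ 0.1538
After 'pass': normaliser = 0.55·0.7830 + 0.7·0.0633 + 0.75·0.1538; P(line X) ≈ 0.7296, P(line Y) ≈ 0.0750, P(line Z) ≈ 0.1954
After 'pass': normaliser = 0.55·0.7296 + 0.7·0.0750 + 0.75·0.1954; P(line X) ≈ 0.6684, P(line Y) ≈ 0.0875, P(line Z) ≈ 0.2441
After 'pass': normaliser = 0.55·0.6684 + 0.7·0.0875 + 0.75·0.2441; P(line X) ≈ 0.6007, P(line Y) ≈ 0.1001, P(line Z) ≈ 0.2992

0.6007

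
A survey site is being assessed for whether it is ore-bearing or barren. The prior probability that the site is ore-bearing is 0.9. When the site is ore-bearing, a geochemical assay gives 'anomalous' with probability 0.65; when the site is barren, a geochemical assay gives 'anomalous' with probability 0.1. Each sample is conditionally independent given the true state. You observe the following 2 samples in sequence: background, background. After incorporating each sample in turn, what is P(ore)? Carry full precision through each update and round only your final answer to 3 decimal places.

0.576

After 'background': P(ore) = 0.35·0.9000 / (0.35·0.9000 + 0.9·0.1000) ≈ 0.7778
After 'background': P(ore) = 0.35·0.7778 / (0.35·0.7778 + 0.9·0.2222) ≈ 0.5765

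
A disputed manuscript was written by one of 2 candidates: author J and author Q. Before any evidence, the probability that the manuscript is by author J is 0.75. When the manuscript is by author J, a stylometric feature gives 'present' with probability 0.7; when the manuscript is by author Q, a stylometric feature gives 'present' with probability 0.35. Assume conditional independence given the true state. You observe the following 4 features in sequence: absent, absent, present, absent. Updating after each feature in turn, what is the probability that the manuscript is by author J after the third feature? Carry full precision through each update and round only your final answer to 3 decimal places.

After 'absent': P(author J) = 0.3·0.7500 / (0.3·0.7500 + 0.65·0.2500) ≈ 0.5806
After 'absent': P(author J) = 0.3·0.5806 / (0.3·0.5806 + 0.65·0.4194) ≈ 0.3899
After 'present': P(author J) = 0.7·0.3899 / (0.7·0.3899 + 0.35·0.6101) ≈ 0.5610

0.561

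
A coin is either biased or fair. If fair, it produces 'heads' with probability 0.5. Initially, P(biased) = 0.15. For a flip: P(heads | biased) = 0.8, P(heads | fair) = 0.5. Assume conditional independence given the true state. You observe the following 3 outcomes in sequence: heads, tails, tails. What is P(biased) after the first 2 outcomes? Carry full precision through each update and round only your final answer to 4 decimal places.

Apply Bayes' rule sequentially, carrying P(biased) forward.
After 'heads': P(biased) = 0.8·0.1500 / (0.8·0.1500 + 0.5·0.8500) ≈ 0.2202
After 'tails': P(biased) = 0.2·0.2202 / (0.2·0.2202 + 0.5·0.7798) ≈ 0.1015

0.1015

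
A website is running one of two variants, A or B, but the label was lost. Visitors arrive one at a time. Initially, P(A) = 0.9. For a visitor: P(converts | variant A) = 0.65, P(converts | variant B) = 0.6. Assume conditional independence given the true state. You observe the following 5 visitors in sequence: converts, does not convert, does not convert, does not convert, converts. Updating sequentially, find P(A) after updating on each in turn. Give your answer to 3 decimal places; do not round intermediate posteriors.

0.876

Each posterior becomes the prior for the next update.
After 'converts': P(A) = 0.65·0.9000 / (0.65·0.9000 + 0.6·0.1000) ≈ 0.9070
After 'does not convert': P(A) = 0.35·0.9070 / (0.35·0.9070 + 0.4·0.0930) ≈ 0.8951
After 'does not convert': P(A) = 0.35·0.8951 / (0.35·0.8951 + 0.4·0.1049) ≈ 0.8819
After 'does not convert': P(A) = 0.35·0.8819 / (0.35·0.8819 + 0.4·0.1181) ≈ 0.8672
After 'converts': P(A) = 0.65·0.8672 / (0.65·0.8672 + 0.6·0.1328) ≈ 0.8762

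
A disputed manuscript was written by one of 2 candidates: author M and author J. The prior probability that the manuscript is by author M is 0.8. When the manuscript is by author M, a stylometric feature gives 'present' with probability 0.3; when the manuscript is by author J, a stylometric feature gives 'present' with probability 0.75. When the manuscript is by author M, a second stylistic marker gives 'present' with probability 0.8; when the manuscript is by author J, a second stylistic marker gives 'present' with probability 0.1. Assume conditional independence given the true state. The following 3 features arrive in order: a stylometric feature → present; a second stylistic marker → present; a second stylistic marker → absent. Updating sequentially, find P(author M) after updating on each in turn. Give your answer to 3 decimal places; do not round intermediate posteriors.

After a stylometric feature='present': P(author M) = 0.3·0.8000 / (0.3·0.8000 + 0.75·0.2000) ≈ 0.6154
After a second stylistic marker='present': P(author M) = 0.8·0.6154 / (0.8·0.6154 + 0.1·0.3846) ≈ 0.9275
After a second stylistic marker='absent': P(author M) = 0.2·0.9275 / (0.2·0.9275 + 0.9·0.0725) ≈ 0.7399

0.740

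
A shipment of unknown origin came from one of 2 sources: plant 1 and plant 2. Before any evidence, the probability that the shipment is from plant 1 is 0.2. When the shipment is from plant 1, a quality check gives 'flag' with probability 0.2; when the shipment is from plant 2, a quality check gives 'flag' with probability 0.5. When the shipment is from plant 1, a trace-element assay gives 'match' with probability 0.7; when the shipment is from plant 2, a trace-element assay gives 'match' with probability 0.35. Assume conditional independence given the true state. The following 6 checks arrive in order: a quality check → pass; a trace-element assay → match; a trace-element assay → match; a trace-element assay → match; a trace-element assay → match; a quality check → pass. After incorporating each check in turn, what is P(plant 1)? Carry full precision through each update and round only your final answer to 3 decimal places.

After a quality check='pass': P(plant 1) = 0.8·0.2000 / (0.8·0.2000 + 0.5·0.8000) ≈ 0.2857
After a trace-element assay='match': P(plant 1) = 0.7·0.2857 / (0.7·0.2857 + 0.35·0.7143) ≈ 0.4444
After a trace-element assay='match': P(plant 1) = 0.7·0.4444 / (0.7·0.4444 + 0.35·0.5556) ≈ 0.6154
After a trace-element assay='match': P(plant 1) = 0.7·0.6154 / (0.7·0.6154 + 0.35·0.3846) ≈ 0.7619
After a trace-element assay='match': P(plant 1) = 0.7·0.7619 / (0.7·0.7619 + 0.35·0.2381) ≈ 0.8649
After a quality check='pass': P(plant 1) = 0.8·0.8649 / (0.8·0.8649 + 0.5·0.1351) ≈ 0.9110

0.911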